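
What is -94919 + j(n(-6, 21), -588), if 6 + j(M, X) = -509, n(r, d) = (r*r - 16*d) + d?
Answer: -95434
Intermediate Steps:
n(r, d) = r² - 15*d (n(r, d) = (r² - 16*d) + d = r² - 15*d)
j(M, X) = -515 (j(M, X) = -6 - 509 = -515)
-94919 + j(n(-6, 21), -588) = -94919 - 515 = -95434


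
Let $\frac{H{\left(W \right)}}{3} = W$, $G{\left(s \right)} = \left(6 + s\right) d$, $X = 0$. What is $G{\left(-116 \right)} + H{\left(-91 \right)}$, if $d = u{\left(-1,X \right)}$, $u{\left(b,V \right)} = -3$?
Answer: $57$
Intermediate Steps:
$d = -3$
$G{\left(s \right)} = -18 - 3 s$ ($G{\left(s \right)} = \left(6 + s\right) \left(-3\right) = -18 - 3 s$)
$H{\left(W \right)} = 3 W$
$G{\left(-116 \right)} + H{\left(-91 \right)} = \left(-18 - -348\right) + 3 \left(-91\right) = \left(-18 + 348\right) - 273 = 330 - 273 = 57$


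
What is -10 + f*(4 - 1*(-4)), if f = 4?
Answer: 22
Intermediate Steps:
-10 + f*(4 - 1*(-4)) = -10 + 4*(4 - 1*(-4)) = -10 + 4*(4 + 4) = -10 + 4*8 = -10 + 32 = 22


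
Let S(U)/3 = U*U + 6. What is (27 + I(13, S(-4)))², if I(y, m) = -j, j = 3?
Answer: 576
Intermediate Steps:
S(U) = 18 + 3*U² (S(U) = 3*(U*U + 6) = 3*(U² + 6) = 3*(6 + U²) = 18 + 3*U²)
I(y, m) = -3 (I(y, m) = -1*3 = -3)
(27 + I(13, S(-4)))² = (27 - 3)² = 24² = 576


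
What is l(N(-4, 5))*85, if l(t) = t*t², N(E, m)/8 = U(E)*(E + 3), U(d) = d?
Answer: 2785280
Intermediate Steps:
N(E, m) = 8*E*(3 + E) (N(E, m) = 8*(E*(E + 3)) = 8*(E*(3 + E)) = 8*E*(3 + E))
l(t) = t³
l(N(-4, 5))*85 = (8*(-4)*(3 - 4))³*85 = (8*(-4)*(-1))³*85 = 32³*85 = 32768*85 = 2785280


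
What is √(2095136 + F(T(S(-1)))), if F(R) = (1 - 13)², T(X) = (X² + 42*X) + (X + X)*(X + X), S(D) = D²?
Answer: 4*√130955 ≈ 1447.5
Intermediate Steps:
T(X) = 5*X² + 42*X (T(X) = (X² + 42*X) + (2*X)*(2*X) = (X² + 42*X) + 4*X² = 5*X² + 42*X)
F(R) = 144 (F(R) = (-12)² = 144)
√(2095136 + F(T(S(-1)))) = √(2095136 + 144) = √2095280 = 4*√130955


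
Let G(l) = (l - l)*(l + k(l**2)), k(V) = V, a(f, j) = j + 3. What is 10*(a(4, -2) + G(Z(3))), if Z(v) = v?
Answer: 10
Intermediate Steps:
a(f, j) = 3 + j
G(l) = 0 (G(l) = (l - l)*(l + l**2) = 0*(l + l**2) = 0)
10*(a(4, -2) + G(Z(3))) = 10*((3 - 2) + 0) = 10*(1 + 0) = 10*1 = 10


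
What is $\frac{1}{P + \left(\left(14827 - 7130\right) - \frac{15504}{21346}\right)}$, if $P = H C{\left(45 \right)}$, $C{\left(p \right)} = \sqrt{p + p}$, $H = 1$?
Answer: $\frac{876705077417}{6747351961380631} - \frac{341738787 \sqrt{10}}{6747351961380631} \approx 0.00012977$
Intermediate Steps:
$C{\left(p \right)} = \sqrt{2} \sqrt{p}$ ($C{\left(p \right)} = \sqrt{2 p} = \sqrt{2} \sqrt{p}$)
$P = 3 \sqrt{10}$ ($P = 1 \sqrt{2} \sqrt{45} = 1 \sqrt{2} \cdot 3 \sqrt{5} = 1 \cdot 3 \sqrt{10} = 3 \sqrt{10} \approx 9.4868$)
$\frac{1}{P + \left(\left(14827 - 7130\right) - \frac{15504}{21346}\right)} = \frac{1}{3 \sqrt{10} + \left(\left(14827 - 7130\right) - \frac{15504}{21346}\right)} = \frac{1}{3 \sqrt{10} + \left(7697 - \frac{7752}{10673}\right)} = \frac{1}{3 \sqrt{10} + \frac{82142329}{10673}} = \frac{1}{\frac{82142329}{10673} + 3 \sqrt{10}}$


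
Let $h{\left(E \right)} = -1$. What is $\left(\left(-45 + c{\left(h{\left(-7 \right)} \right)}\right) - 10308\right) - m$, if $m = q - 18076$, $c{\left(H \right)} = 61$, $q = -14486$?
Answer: $22270$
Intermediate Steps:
$m = -32562$ ($m = -14486 - 18076 = -32562$)
$\left(\left(-45 + c{\left(h{\left(-7 \right)} \right)}\right) - 10308\right) - m = \left(\left(-45 + 61\right) - 10308\right) - -32562 = \left(16 - 10308\right) + 32562 = -10292 + 32562 = 22270$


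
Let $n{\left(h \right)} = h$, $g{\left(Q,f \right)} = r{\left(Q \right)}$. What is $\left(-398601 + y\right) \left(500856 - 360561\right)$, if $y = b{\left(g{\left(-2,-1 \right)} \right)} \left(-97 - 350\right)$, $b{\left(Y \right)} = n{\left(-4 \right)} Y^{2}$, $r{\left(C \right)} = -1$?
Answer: $-55670879835$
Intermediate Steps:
$g{\left(Q,f \right)} = -1$
$b{\left(Y \right)} = - 4 Y^{2}$
$y = 1788$ ($y = - 4 \left(-1\right)^{2} \left(-97 - 350\right) = \left(-4\right) 1 \left(-447\right) = \left(-4\right) \left(-447\right) = 1788$)
$\left(-398601 + y\right) \left(500856 - 360561\right) = \left(-398601 + 1788\right) \left(500856 - 360561\right) = \left(-396813\right) 140295 = -55670879835$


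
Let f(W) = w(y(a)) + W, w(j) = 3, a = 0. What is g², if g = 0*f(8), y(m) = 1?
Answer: 0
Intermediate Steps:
f(W) = 3 + W
g = 0 (g = 0*(3 + 8) = 0*11 = 0)
g² = 0² = 0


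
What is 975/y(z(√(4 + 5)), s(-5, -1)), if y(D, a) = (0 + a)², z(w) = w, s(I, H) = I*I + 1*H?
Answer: 325/192 ≈ 1.6927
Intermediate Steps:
s(I, H) = H + I² (s(I, H) = I² + H = H + I²)
y(D, a) = a²
975/y(z(√(4 + 5)), s(-5, -1)) = 975/((-1 + (-5)²)²) = 975/((-1 + 25)²) = 975/(24²) = 975/576 = 975*(1/576) = 325/192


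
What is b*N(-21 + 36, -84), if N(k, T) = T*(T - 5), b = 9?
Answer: 67284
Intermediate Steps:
N(k, T) = T*(-5 + T)
b*N(-21 + 36, -84) = 9*(-84*(-5 - 84)) = 9*(-84*(-89)) = 9*7476 = 67284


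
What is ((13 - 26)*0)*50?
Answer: 0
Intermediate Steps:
((13 - 26)*0)*50 = -13*0*50 = 0*50 = 0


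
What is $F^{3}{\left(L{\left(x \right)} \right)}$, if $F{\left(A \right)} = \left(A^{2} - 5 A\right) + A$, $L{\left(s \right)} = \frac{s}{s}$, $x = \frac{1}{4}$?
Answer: $-27$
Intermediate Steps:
$x = \frac{1}{4} \approx 0.25$
$L{\left(s \right)} = 1$
$F{\left(A \right)} = A^{2} - 4 A$
$F^{3}{\left(L{\left(x \right)} \right)} = \left(1 \left(-4 + 1\right)\right)^{3} = \left(1 \left(-3\right)\right)^{3} = \left(-3\right)^{3} = -27$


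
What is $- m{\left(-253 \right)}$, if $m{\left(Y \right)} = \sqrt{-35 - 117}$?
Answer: $- 2 i \sqrt{38} \approx - 12.329 i$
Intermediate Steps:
$m{\left(Y \right)} = 2 i \sqrt{38}$ ($m{\left(Y \right)} = \sqrt{-152} = 2 i \sqrt{38}$)
$- m{\left(-253 \right)} = - 2 i \sqrt{38}$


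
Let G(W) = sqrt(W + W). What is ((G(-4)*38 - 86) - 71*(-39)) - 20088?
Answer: -17405 + 76*I*sqrt(2) ≈ -17405.0 + 107.48*I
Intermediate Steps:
G(W) = sqrt(2)*sqrt(W) (G(W) = sqrt(2*W) = sqrt(2)*sqrt(W))
((G(-4)*38 - 86) - 71*(-39)) - 20088 = (((sqrt(2)*sqrt(-4))*38 - 86) - 71*(-39)) - 20088 = (((sqrt(2)*(2*I))*38 - 86) + 2769) - 20088 = (((2*I*sqrt(2))*38 - 86) + 2769) - 20088 = ((76*I*sqrt(2) - 86) + 2769) - 20088 = ((-86 + 76*I*sqrt(2)) + 2769) - 20088 = (2683 + 76*I*sqrt(2)) - 20088 = -17405 + 76*I*sqrt(2)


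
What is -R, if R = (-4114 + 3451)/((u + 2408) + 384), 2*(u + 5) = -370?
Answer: 663/2602 ≈ 0.25480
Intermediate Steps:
u = -190 (u = -5 + (½)*(-370) = -5 - 185 = -190)
R = -663/2602 (R = (-4114 + 3451)/((-190 + 2408) + 384) = -663/(2218 + 384) = -663/2602 ≈ -0.25480)
-R = -1*(-663/2602) = 663/2602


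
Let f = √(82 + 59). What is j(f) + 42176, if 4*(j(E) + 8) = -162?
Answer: 84255/2 ≈ 42128.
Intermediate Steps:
f = √141 ≈ 11.874
j(E) = -97/2 (j(E) = -8 + (¼)*(-162) = -8 - 81/2 = -97/2)
j(f) + 42176 = -97/2 + 42176 = 84255/2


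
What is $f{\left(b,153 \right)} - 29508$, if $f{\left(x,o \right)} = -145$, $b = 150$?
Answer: $-29653$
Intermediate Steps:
$f{\left(b,153 \right)} - 29508 = -145 - 29508 = -29653$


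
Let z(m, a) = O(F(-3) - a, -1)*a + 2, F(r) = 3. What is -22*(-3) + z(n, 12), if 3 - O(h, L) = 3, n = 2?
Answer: 68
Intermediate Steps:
O(h, L) = 0 (O(h, L) = 3 - 1*3 = 3 - 3 = 0)
z(m, a) = 2 (z(m, a) = 0*a + 2 = 0 + 2 = 2)
-22*(-3) + z(n, 12) = -22*(-3) + 2 = 66 + 2 = 68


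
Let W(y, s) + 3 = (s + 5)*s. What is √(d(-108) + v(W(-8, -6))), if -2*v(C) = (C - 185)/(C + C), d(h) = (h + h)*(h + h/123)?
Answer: 5*√56964498/246 ≈ 153.40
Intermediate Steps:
W(y, s) = -3 + s*(5 + s) (W(y, s) = -3 + (s + 5)*s = -3 + (5 + s)*s = -3 + s*(5 + s))
d(h) = 248*h²/123 (d(h) = (2*h)*(h + h*(1/123)) = (2*h)*(h + h/123) = (2*h)*(124*h/123) = 248*h²/123)
v(C) = -(-185 + C)/(4*C) (v(C) = -(C - 185)/(2*(C + C)) = -(-185 + C)/(2*(2*C)) = -(-185 + C)*1/(2*C)/2 = -(-185 + C)/(4*C))
√(d(-108) + v(W(-8, -6))) = √((248/123)*(-108)² + (185 - (-3 + (-6)² + 5*(-6)))/(4*(-3 + (-6)² + 5*(-6)))) = √((248/123)*11664 + (185 - (-3 + 36 - 30))/(4*(-3 + 36 - 30))) = √(964224/41 + (¼)*(185 - 1*3)/3) = √(964224/41 + (¼)*(⅓)*(185 - 3)) = √(964224/41 + (¼)*(⅓)*182) = √(964224/41 + 91/6) = √(5789075/246) = 5*√56964498/246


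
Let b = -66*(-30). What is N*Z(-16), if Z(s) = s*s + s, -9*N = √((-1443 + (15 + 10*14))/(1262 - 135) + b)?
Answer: -160*√24241/21 ≈ -1186.3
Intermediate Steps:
b = 1980
N = -2*√24241/63 (N = -√((-1443 + (15 + 10*14))/(1262 - 135) + 1980)/9 = -√((-1443 + (15 + 140))/1127 + 1980)/9 = -√((-1443 + 155)*(1/1127) + 1980)/9 = -√(-1288*1/1127 + 1980)/9 = -√(-8/7 + 1980)/9 = -2*√24241/63 ≈ -4.9427)
Z(s) = s + s² (Z(s) = s² + s = s + s²)
N*Z(-16) = (-2*√24241/63)*(-16*(1 - 16)) = (-2*√24241/63)*(-16*(-15)) = -2*√24241/63*240 = -160*√24241/21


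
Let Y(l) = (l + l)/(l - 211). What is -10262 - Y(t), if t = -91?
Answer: -1549653/151 ≈ -10263.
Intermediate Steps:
Y(l) = 2*l/(-211 + l) (Y(l) = (2*l)/(-211 + l) = 2*l/(-211 + l))
-10262 - Y(t) = -10262 - 2*(-91)/(-211 - 91) = -10262 - 2*(-91)/(-302) = -10262 - 2*(-91)*(-1)/302 = -10262 - 1*91/151 = -10262 - 91/151 = -1549653/151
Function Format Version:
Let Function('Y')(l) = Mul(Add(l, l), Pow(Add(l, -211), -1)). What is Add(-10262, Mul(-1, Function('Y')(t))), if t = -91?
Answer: Rational(-1549653, 151) ≈ -10263.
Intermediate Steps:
Function('Y')(l) = Mul(2, l, Pow(Add(-211, l), -1)) (Function('Y')(l) = Mul(Mul(2, l), Pow(Add(-211, l), -1)) = Mul(2, l, Pow(Add(-211, l), -1)))
Add(-10262, Mul(-1, Function('Y')(t))) = Add(-10262, Mul(-1, Mul(2, -91, Pow(Add(-211, -91), -1)))) = Add(-10262, Mul(-1, Mul(2, -91, Pow(-302, -1)))) = Add(-10262, Mul(-1, Mul(2, -91, Rational(-1, 302)))) = Add(-10262, Mul(-1, Rational(91, 151))) = Add(-10262, Rational(-91, 151)) = Rational(-1549653, 151)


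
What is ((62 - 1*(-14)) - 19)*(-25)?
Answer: -1425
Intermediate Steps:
((62 - 1*(-14)) - 19)*(-25) = ((62 + 14) - 19)*(-25) = (76 - 19)*(-25) = 57*(-25) = -1425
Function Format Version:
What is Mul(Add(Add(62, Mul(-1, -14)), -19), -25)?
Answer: -1425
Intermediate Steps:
Mul(Add(Add(62, Mul(-1, -14)), -19), -25) = Mul(Add(Add(62, 14), -19), -25) = Mul(Add(76, -19), -25) = Mul(57, -25) = -1425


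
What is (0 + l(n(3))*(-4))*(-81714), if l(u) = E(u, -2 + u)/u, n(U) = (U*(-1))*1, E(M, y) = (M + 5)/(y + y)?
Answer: 108952/5 ≈ 21790.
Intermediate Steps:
E(M, y) = (5 + M)/(2*y) (E(M, y) = (5 + M)/((2*y)) = (5 + M)*(1/(2*y)) = (5 + M)/(2*y))
n(U) = -U (n(U) = -U*1 = -U)
l(u) = (5 + u)/(2*u*(-2 + u)) (l(u) = ((5 + u)/(2*(-2 + u)))/u = (5 + u)/(2*u*(-2 + u)))
(0 + l(n(3))*(-4))*(-81714) = (0 + ((5 - 1*3)/(2*((-1*3))*(-2 - 1*3)))*(-4))*(-81714) = (0 + ((½)*(5 - 3)/(-3*(-2 - 3)))*(-4))*(-81714) = (0 + ((½)*(-⅓)*2/(-5))*(-4))*(-81714) = (0 + ((½)*(-⅓)*(-⅕)*2)*(-4))*(-81714) = (0 + (1/15)*(-4))*(-81714) = (0 - 4/15)*(-81714) = -4/15*(-81714) = 108952/5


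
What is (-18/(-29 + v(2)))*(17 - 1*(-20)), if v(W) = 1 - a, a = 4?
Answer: 333/16 ≈ 20.813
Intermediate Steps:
v(W) = -3 (v(W) = 1 - 1*4 = 1 - 4 = -3)
(-18/(-29 + v(2)))*(17 - 1*(-20)) = (-18/(-29 - 3))*(17 - 1*(-20)) = (-18/(-32))*(17 + 20) = -18*(-1/32)*37 = (9/16)*37 = 333/16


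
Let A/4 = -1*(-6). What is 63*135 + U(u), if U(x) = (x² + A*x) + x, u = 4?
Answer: 8621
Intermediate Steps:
A = 24 (A = 4*(-1*(-6)) = 4*6 = 24)
U(x) = x² + 25*x (U(x) = (x² + 24*x) + x = x² + 25*x)
63*135 + U(u) = 63*135 + 4*(25 + 4) = 8505 + 4*29 = 8505 + 116 = 8621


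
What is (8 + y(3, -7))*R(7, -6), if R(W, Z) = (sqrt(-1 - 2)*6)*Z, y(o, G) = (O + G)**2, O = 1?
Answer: -1584*I*sqrt(3) ≈ -2743.6*I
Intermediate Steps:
y(o, G) = (1 + G)**2
R(W, Z) = 6*I*Z*sqrt(3) (R(W, Z) = (sqrt(-3)*6)*Z = ((I*sqrt(3))*6)*Z = (6*I*sqrt(3))*Z = 6*I*Z*sqrt(3))
(8 + y(3, -7))*R(7, -6) = (8 + (1 - 7)**2)*(6*I*(-6)*sqrt(3)) = (8 + (-6)**2)*(-36*I*sqrt(3)) = (8 + 36)*(-36*I*sqrt(3)) = 44*(-36*I*sqrt(3)) = -1584*I*sqrt(3)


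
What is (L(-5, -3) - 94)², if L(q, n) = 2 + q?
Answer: 9409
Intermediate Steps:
(L(-5, -3) - 94)² = ((2 - 5) - 94)² = (-3 - 94)² = (-97)² = 9409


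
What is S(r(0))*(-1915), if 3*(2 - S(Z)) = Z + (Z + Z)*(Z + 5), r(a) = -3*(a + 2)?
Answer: 0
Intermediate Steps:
r(a) = -6 - 3*a (r(a) = -3*(2 + a) = -6 - 3*a)
S(Z) = 2 - Z/3 - 2*Z*(5 + Z)/3 (S(Z) = 2 - (Z + (Z + Z)*(Z + 5))/3 = 2 - (Z + (2*Z)*(5 + Z))/3 = 2 - (Z + 2*Z*(5 + Z))/3 = 2 + (-Z/3 - 2*Z*(5 + Z)/3) = 2 - Z/3 - 2*Z*(5 + Z)/3)
S(r(0))*(-1915) = (2 - 11*(-6 - 3*0)/3 - 2*(-6 - 3*0)²/3)*(-1915) = (2 - 11*(-6 + 0)/3 - 2*(-6 + 0)²/3)*(-1915) = (2 - 11/3*(-6) - ⅔*(-6)²)*(-1915) = (2 + 22 - ⅔*36)*(-1915) = (2 + 22 - 24)*(-1915) = 0*(-1915) = 0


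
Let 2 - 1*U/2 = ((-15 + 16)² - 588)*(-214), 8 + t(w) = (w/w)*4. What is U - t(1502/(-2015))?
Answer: -251228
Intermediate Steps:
t(w) = -4 (t(w) = -8 + (w/w)*4 = -8 + 1*4 = -8 + 4 = -4)
U = -251232 (U = 4 - 2*((-15 + 16)² - 588)*(-214) = 4 - 2*(1² - 588)*(-214) = 4 - 2*(1 - 588)*(-214) = 4 - (-1174)*(-214) = 4 - 2*125618 = 4 - 251236 = -251232)
U - t(1502/(-2015)) = -251232 - 1*(-4) = -251232 + 4 = -251228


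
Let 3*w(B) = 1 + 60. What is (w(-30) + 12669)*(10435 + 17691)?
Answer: 1070700568/3 ≈ 3.5690e+8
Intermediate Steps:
w(B) = 61/3 (w(B) = (1 + 60)/3 = (⅓)*61 = 61/3)
(w(-30) + 12669)*(10435 + 17691) = (61/3 + 12669)*(10435 + 17691) = (38068/3)*28126 = 1070700568/3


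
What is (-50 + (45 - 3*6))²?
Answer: 529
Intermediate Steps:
(-50 + (45 - 3*6))² = (-50 + (45 - 18))² = (-50 + 27)² = (-23)² = 529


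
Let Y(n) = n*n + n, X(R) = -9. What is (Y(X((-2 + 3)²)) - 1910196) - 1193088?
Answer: -3103212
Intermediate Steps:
Y(n) = n + n² (Y(n) = n² + n = n + n²)
(Y(X((-2 + 3)²)) - 1910196) - 1193088 = (-9*(1 - 9) - 1910196) - 1193088 = (-9*(-8) - 1910196) - 1193088 = (72 - 1910196) - 1193088 = -1910124 - 1193088 = -3103212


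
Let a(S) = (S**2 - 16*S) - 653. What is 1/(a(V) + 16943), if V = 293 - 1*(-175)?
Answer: 1/227826 ≈ 4.3893e-6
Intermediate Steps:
V = 468 (V = 293 + 175 = 468)
a(S) = -653 + S**2 - 16*S
1/(a(V) + 16943) = 1/((-653 + 468**2 - 16*468) + 16943) = 1/((-653 + 219024 - 7488) + 16943) = 1/(210883 + 16943) = 1/227826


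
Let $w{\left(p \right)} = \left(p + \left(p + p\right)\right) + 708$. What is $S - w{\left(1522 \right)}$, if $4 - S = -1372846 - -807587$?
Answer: $559989$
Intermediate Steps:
$S = 565263$ ($S = 4 - \left(-1372846 - -807587\right) = 4 - \left(-1372846 + 807587\right) = 4 - -565259 = 4 + 565259 = 565263$)
$w{\left(p \right)} = 708 + 3 p$ ($w{\left(p \right)} = \left(p + 2 p\right) + 708 = 3 p + 708 = 708 + 3 p$)
$S - w{\left(1522 \right)} = 565263 - \left(708 + 3 \cdot 1522\right) = 565263 - \left(708 + 4566\right) = 565263 - 5274 = 559989$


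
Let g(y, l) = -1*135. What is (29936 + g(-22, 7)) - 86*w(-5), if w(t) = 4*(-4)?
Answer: 31177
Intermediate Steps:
g(y, l) = -135
w(t) = -16
(29936 + g(-22, 7)) - 86*w(-5) = (29936 - 135) - 86*(-16) = 29801 + 1376 = 31177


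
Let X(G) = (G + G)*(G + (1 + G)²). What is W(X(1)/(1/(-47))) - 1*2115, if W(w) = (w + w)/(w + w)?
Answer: -2114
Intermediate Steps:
X(G) = 2*G*(G + (1 + G)²) (X(G) = (2*G)*(G + (1 + G)²) = 2*G*(G + (1 + G)²))
W(w) = 1 (W(w) = (2*w)/((2*w)) = (2*w)*(1/(2*w)) = 1)
W(X(1)/(1/(-47))) - 1*2115 = 1 - 1*2115 = 1 - 2115 = -2114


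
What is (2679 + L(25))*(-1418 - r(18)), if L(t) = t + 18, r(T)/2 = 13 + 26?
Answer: -4072112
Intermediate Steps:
r(T) = 78 (r(T) = 2*(13 + 26) = 2*39 = 78)
L(t) = 18 + t
(2679 + L(25))*(-1418 - r(18)) = (2679 + (18 + 25))*(-1418 - 1*78) = (2679 + 43)*(-1418 - 78) = 2722*(-1496) = -4072112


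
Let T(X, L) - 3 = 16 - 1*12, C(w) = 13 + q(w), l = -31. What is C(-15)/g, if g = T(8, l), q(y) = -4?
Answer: 9/7 ≈ 1.2857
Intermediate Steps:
C(w) = 9 (C(w) = 13 - 4 = 9)
T(X, L) = 7 (T(X, L) = 3 + (16 - 1*12) = 3 + (16 - 12) = 3 + 4 = 7)
g = 7
C(-15)/g = 9/7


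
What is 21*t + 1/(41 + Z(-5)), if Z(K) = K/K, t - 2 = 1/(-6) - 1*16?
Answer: -6247/21 ≈ -297.48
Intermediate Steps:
t = -85/6 (t = 2 + (1/(-6) - 1*16) = 2 + (-⅙ - 16) = 2 - 97/6 = -85/6 ≈ -14.167)
Z(K) = 1
21*t + 1/(41 + Z(-5)) = 21*(-85/6) + 1/(41 + 1) = -595/2 + 1/42 = -6247/21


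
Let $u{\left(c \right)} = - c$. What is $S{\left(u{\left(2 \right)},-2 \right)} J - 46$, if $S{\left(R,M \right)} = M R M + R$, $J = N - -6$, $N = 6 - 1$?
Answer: $-156$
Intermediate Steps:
$N = 5$ ($N = 6 - 1 = 5$)
$J = 11$ ($J = 5 - -6 = 5 + 6 = 11$)
$S{\left(R,M \right)} = R + R M^{2}$ ($S{\left(R,M \right)} = R M^{2} + R = R + R M^{2}$)
$S{\left(u{\left(2 \right)},-2 \right)} J - 46 = \left(-1\right) 2 \left(1 + \left(-2\right)^{2}\right) 11 - 46 = - 2 \left(1 + 4\right) 11 - 46 = \left(-2\right) 5 \cdot 11 - 46 = \left(-10\right) 11 - 46 = -110 - 46 = -156$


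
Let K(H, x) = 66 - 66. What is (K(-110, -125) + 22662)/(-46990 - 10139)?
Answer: -7554/19043 ≈ -0.39668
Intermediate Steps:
K(H, x) = 0
(K(-110, -125) + 22662)/(-46990 - 10139) = (0 + 22662)/(-46990 - 10139) = 22662/(-57129) = 22662*(-1/57129) = -7554/19043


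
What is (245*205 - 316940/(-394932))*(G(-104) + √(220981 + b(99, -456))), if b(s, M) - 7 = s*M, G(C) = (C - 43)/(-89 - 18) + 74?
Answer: 39993884650400/10564431 + 9917888320*√43961/98733 ≈ 2.4847e+7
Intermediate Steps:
G(C) = 7961/107 - C/107 (G(C) = (-43 + C)/(-107) + 74 = (-43 + C)*(-1/107) + 74 = (43/107 - C/107) + 74 = 7961/107 - C/107)
b(s, M) = 7 + M*s (b(s, M) = 7 + s*M = 7 + M*s)
(245*205 - 316940/(-394932))*(G(-104) + √(220981 + b(99, -456))) = (245*205 - 316940/(-394932))*((7961/107 - 1/107*(-104)) + √(220981 + (7 - 456*99))) = (50225 - 316940*(-1/394932))*((7961/107 + 104/107) + √(220981 + (7 - 45144))) = (50225 + 79235/98733)*(8065/107 + √(220981 - 45137)) = 4958944160*(8065/107 + √175844)/98733 = 4958944160*(8065/107 + 2*√43961)/98733 = 39993884650400/10564431 + 9917888320*√43961/98733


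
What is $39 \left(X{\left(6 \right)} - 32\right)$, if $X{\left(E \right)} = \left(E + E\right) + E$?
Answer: $-546$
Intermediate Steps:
$X{\left(E \right)} = 3 E$ ($X{\left(E \right)} = 2 E + E = 3 E$)
$39 \left(X{\left(6 \right)} - 32\right) = 39 \left(3 \cdot 6 - 32\right) = 39 \left(18 - 32\right) = 39 \left(-14\right) = -546$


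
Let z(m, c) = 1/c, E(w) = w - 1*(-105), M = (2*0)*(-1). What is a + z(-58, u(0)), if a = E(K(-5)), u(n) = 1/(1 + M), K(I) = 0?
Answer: 106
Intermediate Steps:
M = 0 (M = 0*(-1) = 0)
E(w) = 105 + w (E(w) = w + 105 = 105 + w)
u(n) = 1 (u(n) = 1/(1 + 0) = 1/1 = 1)
a = 105 (a = 105 + 0 = 105)
a + z(-58, u(0)) = 105 + 1/1 = 105 + 1 = 106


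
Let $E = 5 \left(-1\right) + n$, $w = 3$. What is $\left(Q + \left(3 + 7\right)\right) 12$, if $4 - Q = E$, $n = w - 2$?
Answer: $216$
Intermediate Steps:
$n = 1$ ($n = 3 - 2 = 1$)
$E = -4$ ($E = 5 \left(-1\right) + 1 = -5 + 1 = -4$)
$Q = 8$ ($Q = 4 - -4 = 4 + 4 = 8$)
$\left(Q + \left(3 + 7\right)\right) 12 = \left(8 + \left(3 + 7\right)\right) 12 = \left(8 + 10\right) 12 = 18 \cdot 12 = 216$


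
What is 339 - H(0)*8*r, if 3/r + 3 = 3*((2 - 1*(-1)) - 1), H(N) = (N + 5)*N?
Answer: 339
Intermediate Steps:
H(N) = N*(5 + N) (H(N) = (5 + N)*N = N*(5 + N))
r = 1 (r = 3/(-3 + 3*((2 - 1*(-1)) - 1)) = 3/(-3 + 3*((2 + 1) - 1)) = 3/(-3 + 3*(3 - 1)) = 3/(-3 + 3*2) = 3/(-3 + 6) = 3/3 = 3*(⅓) = 1)
339 - H(0)*8*r = 339 - (0*(5 + 0))*8 = 339 - (0*5)*8 = 339 - 0*8 = 339 - 0 = 339 - 1*0 = 339 + 0 = 339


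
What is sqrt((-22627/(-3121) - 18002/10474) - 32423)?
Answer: 3*I*sqrt(962253008042078729)/16344677 ≈ 180.05*I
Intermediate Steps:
sqrt((-22627/(-3121) - 18002/10474) - 32423) = sqrt((-22627*(-1/3121) - 18002*1/10474) - 32423) = sqrt((22627/3121 - 9001/5237) - 32423) = sqrt(90405478/16344677 - 32423) = sqrt(-529853056893/16344677) = 3*I*sqrt(962253008042078729)/16344677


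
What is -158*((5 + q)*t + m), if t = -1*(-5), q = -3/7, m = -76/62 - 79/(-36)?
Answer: -14704033/3906 ≈ -3764.5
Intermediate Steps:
m = 1081/1116 (m = -76*1/62 - 79*(-1/36) = -38/31 + 79/36 = 1081/1116 ≈ 0.96864)
q = -3/7 (q = -3*1/7 = -3/7 ≈ -0.42857)
t = 5
-158*((5 + q)*t + m) = -158*((5 - 3/7)*5 + 1081/1116) = -158*((32/7)*5 + 1081/1116) = -158*(160/7 + 1081/1116) = -158*186127/7812 = -14704033/3906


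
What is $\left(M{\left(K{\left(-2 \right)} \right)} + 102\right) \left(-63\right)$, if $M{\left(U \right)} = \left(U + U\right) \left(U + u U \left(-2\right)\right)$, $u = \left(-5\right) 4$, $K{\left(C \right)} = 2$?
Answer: $-27090$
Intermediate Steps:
$u = -20$
$M{\left(U \right)} = 82 U^{2}$ ($M{\left(U \right)} = \left(U + U\right) \left(U + - 20 U \left(-2\right)\right) = 2 U \left(U + 40 U\right) = 2 U 41 U = 82 U^{2}$)
$\left(M{\left(K{\left(-2 \right)} \right)} + 102\right) \left(-63\right) = \left(82 \cdot 2^{2} + 102\right) \left(-63\right) = \left(82 \cdot 4 + 102\right) \left(-63\right) = \left(328 + 102\right) \left(-63\right) = 430 \left(-63\right) = -27090$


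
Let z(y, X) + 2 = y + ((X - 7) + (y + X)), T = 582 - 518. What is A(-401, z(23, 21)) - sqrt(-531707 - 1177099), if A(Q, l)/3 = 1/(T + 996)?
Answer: 3/1060 - I*sqrt(1708806) ≈ 0.0028302 - 1307.2*I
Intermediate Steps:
T = 64
z(y, X) = -9 + 2*X + 2*y (z(y, X) = -2 + (y + ((X - 7) + (y + X))) = -2 + (y + ((-7 + X) + (X + y))) = -2 + (y + (-7 + y + 2*X)) = -2 + (-7 + 2*X + 2*y) = -9 + 2*X + 2*y)
A(Q, l) = 3/1060 (A(Q, l) = 3/(64 + 996) = 3/1060)
A(-401, z(23, 21)) - sqrt(-531707 - 1177099) = 3/1060 - sqrt(-531707 - 1177099) = 3/1060 - sqrt(-1708806) = 3/1060 - I*sqrt(1708806)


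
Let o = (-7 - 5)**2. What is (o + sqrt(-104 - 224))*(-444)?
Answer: -63936 - 888*I*sqrt(82) ≈ -63936.0 - 8041.2*I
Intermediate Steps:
o = 144 (o = (-12)**2 = 144)
(o + sqrt(-104 - 224))*(-444) = (144 + sqrt(-104 - 224))*(-444) = (144 + sqrt(-328))*(-444) = (144 + 2*I*sqrt(82))*(-444) = -63936 - 888*I*sqrt(82)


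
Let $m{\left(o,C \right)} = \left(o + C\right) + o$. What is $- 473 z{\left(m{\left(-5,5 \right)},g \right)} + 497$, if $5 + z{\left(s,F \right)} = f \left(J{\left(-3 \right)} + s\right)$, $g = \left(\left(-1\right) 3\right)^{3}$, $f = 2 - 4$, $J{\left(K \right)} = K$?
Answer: $-4706$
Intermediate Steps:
$m{\left(o,C \right)} = C + 2 o$ ($m{\left(o,C \right)} = \left(C + o\right) + o = C + 2 o$)
$f = -2$
$g = -27$ ($g = \left(-3\right)^{3} = -27$)
$z{\left(s,F \right)} = 1 - 2 s$ ($z{\left(s,F \right)} = -5 - 2 \left(-3 + s\right) = -5 - \left(-6 + 2 s\right) = 1 - 2 s$)
$- 473 z{\left(m{\left(-5,5 \right)},g \right)} + 497 = - 473 \left(1 - 2 \left(5 + 2 \left(-5\right)\right)\right) + 497 = - 473 \left(1 - 2 \left(5 - 10\right)\right) + 497 = - 473 \left(1 - -10\right) + 497 = - 473 \left(1 + 10\right) + 497 = \left(-473\right) 11 + 497 = -5203 + 497 = -4706$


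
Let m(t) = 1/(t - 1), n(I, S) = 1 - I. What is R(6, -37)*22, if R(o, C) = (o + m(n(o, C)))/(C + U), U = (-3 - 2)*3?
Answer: -385/156 ≈ -2.4679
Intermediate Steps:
U = -15 (U = -5*3 = -15)
m(t) = 1/(-1 + t)
R(o, C) = (o - 1/o)/(-15 + C) (R(o, C) = (o + 1/(-1 + (1 - o)))/(C - 15) = (o + 1/(-o))/(-15 + C) = (o - 1/o)/(-15 + C))
R(6, -37)*22 = ((-1 + 6**2)/(6*(-15 - 37)))*22 = ((1/6)*(-1 + 36)/(-52))*22 = ((1/6)*(-1/52)*35)*22 = -35/312*22 = -385/156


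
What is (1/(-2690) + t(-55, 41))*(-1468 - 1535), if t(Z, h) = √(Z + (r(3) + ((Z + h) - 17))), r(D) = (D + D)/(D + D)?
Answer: 3003/2690 - 3003*I*√85 ≈ 1.1164 - 27686.0*I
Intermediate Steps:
r(D) = 1 (r(D) = (2*D)/((2*D)) = (2*D)*(1/(2*D)) = 1)
t(Z, h) = √(-16 + h + 2*Z) (t(Z, h) = √(Z + (1 + ((Z + h) - 17))) = √(Z + (1 + (-17 + Z + h))) = √(Z + (-16 + Z + h)) = √(-16 + h + 2*Z))
(1/(-2690) + t(-55, 41))*(-1468 - 1535) = (1/(-2690) + √(-16 + 41 + 2*(-55)))*(-1468 - 1535) = (-1/2690 + √(-16 + 41 - 110))*(-3003) = (-1/2690 + √(-85))*(-3003) = (-1/2690 + I*√85)*(-3003) = 3003/2690 - 3003*I*√85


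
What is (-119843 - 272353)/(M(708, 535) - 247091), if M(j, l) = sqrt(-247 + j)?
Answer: 24227025459/15263490455 + 98049*sqrt(461)/15263490455 ≈ 1.5874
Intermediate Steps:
(-119843 - 272353)/(M(708, 535) - 247091) = (-119843 - 272353)/(sqrt(-247 + 708) - 247091) = -392196/(sqrt(461) - 247091) = -392196/(-247091 + sqrt(461))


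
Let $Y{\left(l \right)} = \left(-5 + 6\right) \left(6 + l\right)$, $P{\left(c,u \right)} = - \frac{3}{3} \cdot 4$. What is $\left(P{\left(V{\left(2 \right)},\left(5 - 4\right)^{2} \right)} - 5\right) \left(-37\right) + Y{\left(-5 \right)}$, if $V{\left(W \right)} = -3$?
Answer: $334$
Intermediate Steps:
$P{\left(c,u \right)} = -4$ ($P{\left(c,u \right)} = \left(-3\right) \frac{1}{3} \cdot 4 = \left(-1\right) 4 = -4$)
$Y{\left(l \right)} = 6 + l$ ($Y{\left(l \right)} = 1 \left(6 + l\right) = 6 + l$)
$\left(P{\left(V{\left(2 \right)},\left(5 - 4\right)^{2} \right)} - 5\right) \left(-37\right) + Y{\left(-5 \right)} = \left(-4 - 5\right) \left(-37\right) + \left(6 - 5\right) = \left(-4 - 5\right) \left(-37\right) + 1 = \left(-9\right) \left(-37\right) + 1 = 333 + 1 = 334$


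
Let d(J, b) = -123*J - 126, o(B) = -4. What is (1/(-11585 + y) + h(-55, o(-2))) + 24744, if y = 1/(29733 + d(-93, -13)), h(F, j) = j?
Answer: 11764313027614/475517909 ≈ 24740.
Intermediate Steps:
d(J, b) = -126 - 123*J
y = 1/41046 (y = 1/(29733 + (-126 - 123*(-93))) = 1/(29733 + (-126 + 11439)) = 1/(29733 + 11313) = 1/41046 ≈ 2.4363e-5)
(1/(-11585 + y) + h(-55, o(-2))) + 24744 = (1/(-11585 + 1/41046) - 4) + 24744 = (1/(-475517909/41046) - 4) + 24744 = (-41046/475517909 - 4) + 24744 = -1902112682/475517909 + 24744 = 11764313027614/475517909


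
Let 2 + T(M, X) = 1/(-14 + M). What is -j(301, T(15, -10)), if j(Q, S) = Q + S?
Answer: -300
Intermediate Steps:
T(M, X) = -2 + 1/(-14 + M)
-j(301, T(15, -10)) = -(301 + (29 - 2*15)/(-14 + 15)) = -(301 + (29 - 30)/1) = -(301 + 1*(-1)) = -(301 - 1) = -1*300 = -300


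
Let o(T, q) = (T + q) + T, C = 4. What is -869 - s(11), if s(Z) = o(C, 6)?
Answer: -883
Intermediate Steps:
o(T, q) = q + 2*T
s(Z) = 14 (s(Z) = 6 + 2*4 = 6 + 8 = 14)
-869 - s(11) = -869 - 1*14 = -869 - 14 = -883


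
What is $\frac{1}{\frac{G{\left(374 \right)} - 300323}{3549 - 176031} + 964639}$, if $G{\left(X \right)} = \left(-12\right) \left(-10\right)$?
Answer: $\frac{10146}{9787244953} \approx 1.0367 \cdot 10^{-6}$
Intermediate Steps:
$G{\left(X \right)} = 120$
$\frac{1}{\frac{G{\left(374 \right)} - 300323}{3549 - 176031} + 964639} = \frac{1}{\frac{120 - 300323}{3549 - 176031} + 964639} = \frac{1}{- \frac{300203}{-172482} + 964639} = \frac{1}{\left(-300203\right) \left(- \frac{1}{172482}\right) + 964639} = \frac{1}{\frac{17659}{10146} + 964639} = \frac{1}{\frac{9787244953}{10146}} = \frac{10146}{9787244953}$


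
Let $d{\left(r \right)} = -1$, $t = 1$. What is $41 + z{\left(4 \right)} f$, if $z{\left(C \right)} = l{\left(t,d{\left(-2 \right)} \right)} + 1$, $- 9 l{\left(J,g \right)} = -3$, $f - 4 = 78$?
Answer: $\frac{451}{3} \approx 150.33$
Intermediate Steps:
$f = 82$ ($f = 4 + 78 = 82$)
$l{\left(J,g \right)} = \frac{1}{3}$ ($l{\left(J,g \right)} = \left(- \frac{1}{9}\right) \left(-3\right) = \frac{1}{3}$)
$z{\left(C \right)} = \frac{4}{3}$ ($z{\left(C \right)} = \frac{1}{3} + 1 = \frac{4}{3}$)
$41 + z{\left(4 \right)} f = 41 + \frac{4}{3} \cdot 82 = 41 + \frac{328}{3} = \frac{451}{3}$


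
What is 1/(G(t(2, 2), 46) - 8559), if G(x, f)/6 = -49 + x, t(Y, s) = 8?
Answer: -1/8805 ≈ -0.00011357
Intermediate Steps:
G(x, f) = -294 + 6*x (G(x, f) = 6*(-49 + x) = -294 + 6*x)
1/(G(t(2, 2), 46) - 8559) = 1/((-294 + 6*8) - 8559) = 1/((-294 + 48) - 8559) = 1/(-246 - 8559) = 1/(-8805) = -1/8805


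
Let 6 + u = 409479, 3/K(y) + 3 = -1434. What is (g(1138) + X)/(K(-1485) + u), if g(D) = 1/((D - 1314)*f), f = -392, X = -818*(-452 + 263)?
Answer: 5109158267615/13531922953472 ≈ 0.37756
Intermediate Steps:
K(y) = -1/479 (K(y) = 3/(-3 - 1434) = 3/(-1437) = 3*(-1/1437) = -1/479)
u = 409473 (u = -6 + 409479 = 409473)
X = 154602 (X = -818*(-189) = 154602)
g(D) = -1/(392*(-1314 + D)) (g(D) = 1/((D - 1314)*(-392)) = -1/392/(-1314 + D) = -1/(392*(-1314 + D)))
(g(1138) + X)/(K(-1485) + u) = (-1/(-515088 + 392*1138) + 154602)/(-1/479 + 409473) = (-1/(-515088 + 446096) + 154602)/(196137566/479) = (-1/(-68992) + 154602)*(479/196137566) = (-1*(-1/68992) + 154602)*(479/196137566) = (1/68992 + 154602)*(479/196137566) = (10666301185/68992)*(479/196137566) = 5109158267615/13531922953472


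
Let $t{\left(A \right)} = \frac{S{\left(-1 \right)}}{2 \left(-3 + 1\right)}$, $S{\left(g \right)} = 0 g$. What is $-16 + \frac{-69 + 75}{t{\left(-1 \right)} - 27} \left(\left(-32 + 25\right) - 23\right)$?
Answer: $- \frac{28}{3} \approx -9.3333$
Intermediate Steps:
$S{\left(g \right)} = 0$
$t{\left(A \right)} = 0$ ($t{\left(A \right)} = \frac{0}{2 \left(-3 + 1\right)} = \frac{0}{2 \left(-2\right)} = \frac{0}{-4} = 0 \left(- \frac{1}{4}\right) = 0$)
$-16 + \frac{-69 + 75}{t{\left(-1 \right)} - 27} \left(\left(-32 + 25\right) - 23\right) = -16 + \frac{-69 + 75}{0 - 27} \left(\left(-32 + 25\right) - 23\right) = -16 + \frac{6}{-27} \left(-7 - 23\right) = -16 + 6 \left(- \frac{1}{27}\right) \left(-30\right) = -16 - - \frac{20}{3} = -16 + \frac{20}{3} = - \frac{28}{3}$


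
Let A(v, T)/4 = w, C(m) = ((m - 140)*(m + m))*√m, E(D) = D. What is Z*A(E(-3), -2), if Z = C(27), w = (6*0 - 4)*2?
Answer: 585792*√3 ≈ 1.0146e+6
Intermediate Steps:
w = -8 (w = (0 - 4)*2 = -4*2 = -8)
C(m) = 2*m^(3/2)*(-140 + m) (C(m) = ((-140 + m)*(2*m))*√m = (2*m*(-140 + m))*√m = 2*m^(3/2)*(-140 + m))
A(v, T) = -32 (A(v, T) = 4*(-8) = -32)
Z = -18306*√3 (Z = 2*27^(3/2)*(-140 + 27) = 2*(81*√3)*(-113) = -18306*√3 ≈ -31707.)
Z*A(E(-3), -2) = -18306*√3*(-32) = 585792*√3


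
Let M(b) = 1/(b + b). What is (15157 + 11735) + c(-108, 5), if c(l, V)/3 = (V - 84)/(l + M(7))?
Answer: 40637130/1511 ≈ 26894.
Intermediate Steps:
M(b) = 1/(2*b)
c(l, V) = 3*(-84 + V)/(1/14 + l) (c(l, V) = 3*((V - 84)/(l + (1/2)/7)) = 3*((-84 + V)/(l + (1/2)*(1/7))) = 3*((-84 + V)/(l + 1/14)) = 3*((-84 + V)/(1/14 + l)) = 3*(-84 + V)/(1/14 + l))
(15157 + 11735) + c(-108, 5) = (15157 + 11735) + 42*(-84 + 5)/(1 + 14*(-108)) = 26892 + 42*(-79)/(1 - 1512) = 26892 + 42*(-79)/(-1511) = 26892 + 42*(-1/1511)*(-79) = 26892 + 3318/1511 = 40637130/1511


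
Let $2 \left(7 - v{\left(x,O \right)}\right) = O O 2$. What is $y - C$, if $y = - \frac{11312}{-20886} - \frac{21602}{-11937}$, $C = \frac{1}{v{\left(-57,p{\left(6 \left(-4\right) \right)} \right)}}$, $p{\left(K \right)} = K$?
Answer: $\frac{18544622977}{7881161531} \approx 2.353$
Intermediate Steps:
$v{\left(x,O \right)} = 7 - O^{2}$ ($v{\left(x,O \right)} = 7 - \frac{O O 2}{2} = 7 - \frac{O^{2} \cdot 2}{2} = 7 - \frac{2 O^{2}}{2} = 7 - O^{2}$)
$C = - \frac{1}{569}$ ($C = \frac{1}{7 - \left(6 \left(-4\right)\right)^{2}} = \frac{1}{7 - \left(-24\right)^{2}} = \frac{1}{7 - 576} = \frac{1}{-569} = - \frac{1}{569} \approx -0.0017575$)
$y = \frac{32567262}{13850899}$ ($y = \left(-11312\right) \left(- \frac{1}{20886}\right) - - \frac{21602}{11937} = \frac{5656}{10443} + \frac{21602}{11937} = \frac{32567262}{13850899} \approx 2.3513$)
$y - C = \frac{32567262}{13850899} - - \frac{1}{569} = \frac{32567262}{13850899} + \frac{1}{569} = \frac{18544622977}{7881161531}$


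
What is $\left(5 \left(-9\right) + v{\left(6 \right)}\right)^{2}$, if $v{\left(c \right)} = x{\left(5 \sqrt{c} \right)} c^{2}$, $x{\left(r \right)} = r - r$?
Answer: $2025$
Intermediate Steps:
$x{\left(r \right)} = 0$
$v{\left(c \right)} = 0$ ($v{\left(c \right)} = 0 c^{2} = 0$)
$\left(5 \left(-9\right) + v{\left(6 \right)}\right)^{2} = \left(5 \left(-9\right) + 0\right)^{2} = \left(-45 + 0\right)^{2} = \left(-45\right)^{2} = 2025$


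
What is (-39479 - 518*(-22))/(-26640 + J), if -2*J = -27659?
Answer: 56166/25621 ≈ 2.1922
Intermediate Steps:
J = 27659/2 (J = -½*(-27659) = 27659/2 ≈ 13830.)
(-39479 - 518*(-22))/(-26640 + J) = (-39479 - 518*(-22))/(-26640 + 27659/2) = (-39479 + 11396)/(-25621/2) = -28083*(-2/25621) = 56166/25621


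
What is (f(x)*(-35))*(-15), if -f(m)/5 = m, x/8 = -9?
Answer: 189000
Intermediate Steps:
x = -72 (x = 8*(-9) = -72)
f(m) = -5*m
(f(x)*(-35))*(-15) = (-5*(-72)*(-35))*(-15) = (360*(-35))*(-15) = -12600*(-15) = 189000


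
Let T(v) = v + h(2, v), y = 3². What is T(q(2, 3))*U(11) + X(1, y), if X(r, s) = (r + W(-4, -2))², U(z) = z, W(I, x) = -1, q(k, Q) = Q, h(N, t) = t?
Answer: 66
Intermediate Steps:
y = 9
X(r, s) = (-1 + r)² (X(r, s) = (r - 1)² = (-1 + r)²)
T(v) = 2*v (T(v) = v + v = 2*v)
T(q(2, 3))*U(11) + X(1, y) = (2*3)*11 + (-1 + 1)² = 6*11 + 0² = 66 + 0 = 66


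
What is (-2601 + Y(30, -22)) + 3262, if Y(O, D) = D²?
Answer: 1145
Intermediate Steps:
(-2601 + Y(30, -22)) + 3262 = (-2601 + (-22)²) + 3262 = (-2601 + 484) + 3262 = -2117 + 3262 = 1145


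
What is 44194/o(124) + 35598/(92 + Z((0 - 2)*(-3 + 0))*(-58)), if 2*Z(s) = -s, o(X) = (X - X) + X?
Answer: 4042439/8246 ≈ 490.23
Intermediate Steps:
o(X) = X (o(X) = 0 + X = X)
Z(s) = -s/2 (Z(s) = (-s)/2 = -s/2)
44194/o(124) + 35598/(92 + Z((0 - 2)*(-3 + 0))*(-58)) = 44194/124 + 35598/(92 - (0 - 2)*(-3 + 0)/2*(-58)) = 44194*(1/124) + 35598/(92 - (-1)*(-3)*(-58)) = 22097/62 + 35598/(92 - ½*6*(-58)) = 22097/62 + 35598/(92 - 3*(-58)) = 22097/62 + 35598/(92 + 174) = 22097/62 + 35598/266 = 22097/62 + 35598*(1/266) = 22097/62 + 17799/133 = 4042439/8246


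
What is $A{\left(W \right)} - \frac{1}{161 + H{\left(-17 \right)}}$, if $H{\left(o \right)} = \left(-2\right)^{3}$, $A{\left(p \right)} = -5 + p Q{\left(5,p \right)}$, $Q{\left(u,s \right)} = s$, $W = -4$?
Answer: $\frac{1682}{153} \approx 10.993$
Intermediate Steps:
$A{\left(p \right)} = -5 + p^{2}$ ($A{\left(p \right)} = -5 + p p = -5 + p^{2}$)
$H{\left(o \right)} = -8$
$A{\left(W \right)} - \frac{1}{161 + H{\left(-17 \right)}} = \left(-5 + \left(-4\right)^{2}\right) - \frac{1}{161 - 8} = \left(-5 + 16\right) - \frac{1}{153} = 11 - \frac{1}{153} = \frac{1682}{153}$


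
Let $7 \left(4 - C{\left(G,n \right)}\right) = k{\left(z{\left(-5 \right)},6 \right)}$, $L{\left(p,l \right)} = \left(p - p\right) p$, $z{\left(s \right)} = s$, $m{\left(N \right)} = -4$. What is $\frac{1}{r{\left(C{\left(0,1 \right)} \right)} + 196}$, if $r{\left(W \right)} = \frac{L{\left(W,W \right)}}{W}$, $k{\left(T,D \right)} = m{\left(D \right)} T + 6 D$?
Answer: $\frac{1}{196} \approx 0.005102$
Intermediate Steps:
$k{\left(T,D \right)} = - 4 T + 6 D$
$L{\left(p,l \right)} = 0$ ($L{\left(p,l \right)} = 0 p = 0$)
$C{\left(G,n \right)} = -4$ ($C{\left(G,n \right)} = 4 - \frac{\left(-4\right) \left(-5\right) + 6 \cdot 6}{7} = 4 - \frac{20 + 36}{7} = 4 - 8 = -4$)
$r{\left(W \right)} = 0$ ($r{\left(W \right)} = \frac{0}{W} = 0$)
$\frac{1}{r{\left(C{\left(0,1 \right)} \right)} + 196} = \frac{1}{0 + 196} = \frac{1}{196}$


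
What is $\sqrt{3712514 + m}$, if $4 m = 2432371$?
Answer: $\frac{\sqrt{17282427}}{2} \approx 2078.6$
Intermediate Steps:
$m = \frac{2432371}{4}$ ($m = \frac{1}{4} \cdot 2432371 = \frac{2432371}{4} \approx 6.0809 \cdot 10^{5}$)
$\sqrt{3712514 + m} = \sqrt{3712514 + \frac{2432371}{4}} = \sqrt{\frac{17282427}{4}} = \frac{\sqrt{17282427}}{2}$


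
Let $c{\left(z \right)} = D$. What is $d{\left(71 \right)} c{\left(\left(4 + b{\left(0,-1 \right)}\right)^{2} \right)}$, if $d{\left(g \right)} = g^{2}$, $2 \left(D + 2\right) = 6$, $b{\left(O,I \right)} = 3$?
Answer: $5041$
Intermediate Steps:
$D = 1$ ($D = -2 + \frac{1}{2} \cdot 6 = -2 + 3 = 1$)
$c{\left(z \right)} = 1$
$d{\left(71 \right)} c{\left(\left(4 + b{\left(0,-1 \right)}\right)^{2} \right)} = 71^{2} \cdot 1 = 5041 \cdot 1 = 5041$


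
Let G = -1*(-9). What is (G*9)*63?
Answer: 5103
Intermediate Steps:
G = 9
(G*9)*63 = (9*9)*63 = 81*63 = 5103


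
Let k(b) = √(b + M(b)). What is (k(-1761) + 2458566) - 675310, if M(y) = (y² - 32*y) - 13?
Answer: 1783256 + √3155699 ≈ 1.7850e+6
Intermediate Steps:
M(y) = -13 + y² - 32*y
k(b) = √(-13 + b² - 31*b) (k(b) = √(b + (-13 + b² - 32*b)) = √(-13 + b² - 31*b))
(k(-1761) + 2458566) - 675310 = (√(-13 + (-1761)² - 31*(-1761)) + 2458566) - 675310 = (√(-13 + 3101121 + 54591) + 2458566) - 675310 = (√3155699 + 2458566) - 675310 = (2458566 + √3155699) - 675310 = 1783256 + √3155699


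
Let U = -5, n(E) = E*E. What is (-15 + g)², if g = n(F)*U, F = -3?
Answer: 3600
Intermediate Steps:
n(E) = E²
g = -45 (g = (-3)²*(-5) = 9*(-5) = -45)
(-15 + g)² = (-15 - 45)² = (-60)² = 3600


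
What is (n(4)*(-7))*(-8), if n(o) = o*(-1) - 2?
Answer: -336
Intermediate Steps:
n(o) = -2 - o (n(o) = -o - 2 = -2 - o)
(n(4)*(-7))*(-8) = ((-2 - 1*4)*(-7))*(-8) = ((-2 - 4)*(-7))*(-8) = -6*(-7)*(-8) = 42*(-8) = -336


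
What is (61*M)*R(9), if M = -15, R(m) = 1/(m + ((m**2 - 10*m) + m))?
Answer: -305/3 ≈ -101.67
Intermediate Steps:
R(m) = 1/(m**2 - 8*m) (R(m) = 1/(m + (m**2 - 9*m)) = 1/(m**2 - 8*m))
(61*M)*R(9) = (61*(-15))*(1/(9*(-8 + 9))) = -305/(3*1) = -305/3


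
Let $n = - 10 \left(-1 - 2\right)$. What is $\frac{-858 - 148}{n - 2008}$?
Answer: $\frac{503}{989} \approx 0.50859$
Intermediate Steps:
$n = 30$ ($n = \left(-10\right) \left(-3\right) = 30$)
$\frac{-858 - 148}{n - 2008} = \frac{-858 - 148}{30 - 2008} = - \frac{1006}{-1978} = \left(-1006\right) \left(- \frac{1}{1978}\right) = \frac{503}{989}$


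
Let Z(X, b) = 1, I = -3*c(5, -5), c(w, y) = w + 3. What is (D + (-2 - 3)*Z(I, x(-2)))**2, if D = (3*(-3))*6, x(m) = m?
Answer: 3481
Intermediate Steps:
c(w, y) = 3 + w
I = -24 (I = -3*(3 + 5) = -3*8 = -24)
D = -54 (D = -9*6 = -54)
(D + (-2 - 3)*Z(I, x(-2)))**2 = (-54 + (-2 - 3)*1)**2 = (-54 - 5*1)**2 = (-54 - 5)**2 = (-59)**2 = 3481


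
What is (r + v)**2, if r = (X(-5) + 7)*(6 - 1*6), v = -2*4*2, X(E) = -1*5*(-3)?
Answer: 256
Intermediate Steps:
X(E) = 15 (X(E) = -5*(-3) = 15)
v = -16 (v = -8*2 = -16)
r = 0 (r = (15 + 7)*(6 - 1*6) = 22*(6 - 6) = 22*0 = 0)
(r + v)**2 = (0 - 16)**2 = (-16)**2 = 256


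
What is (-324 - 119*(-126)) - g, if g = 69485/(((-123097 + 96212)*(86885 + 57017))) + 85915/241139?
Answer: 2737120318633577293/186583966800506 ≈ 14670.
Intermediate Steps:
g = 66474329845727/186583966800506 (g = 69485/((-26885*143902)) + 85915*(1/241139) = 69485/(-3868805270) + 85915/241139 = 69485*(-1/3868805270) + 85915/241139 = -13897/773761054 + 85915/241139 = 66474329845727/186583966800506 ≈ 0.35627)
(-324 - 119*(-126)) - g = (-324 - 119*(-126)) - 1*66474329845727/186583966800506 = (-324 + 14994) - 66474329845727/186583966800506 = 14670 - 66474329845727/186583966800506 = 2737120318633577293/186583966800506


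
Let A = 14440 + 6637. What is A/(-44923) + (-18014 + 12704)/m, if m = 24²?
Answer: -13926749/1437536 ≈ -9.6879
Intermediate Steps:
m = 576
A = 21077
A/(-44923) + (-18014 + 12704)/m = 21077/(-44923) + (-18014 + 12704)/576 = 21077*(-1/44923) - 5310*1/576 = -21077/44923 - 295/32 = -13926749/1437536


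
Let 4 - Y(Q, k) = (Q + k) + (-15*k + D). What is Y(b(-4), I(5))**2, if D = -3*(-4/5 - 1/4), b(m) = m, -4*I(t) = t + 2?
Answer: 154449/400 ≈ 386.12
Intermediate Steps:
I(t) = -1/2 - t/4 (I(t) = -(t + 2)/4 = -(2 + t)/4 = -1/2 - t/4)
D = 63/20 (D = -3*(-4*1/5 - 1*1/4) = -3*(-4/5 - 1/4) = -3*(-21/20) = 63/20 ≈ 3.1500)
Y(Q, k) = 17/20 - Q + 14*k (Y(Q, k) = 4 - ((Q + k) + (-15*k + 63/20)) = 4 - ((Q + k) + (63/20 - 15*k)) = 4 - (63/20 + Q - 14*k) = 4 + (-63/20 - Q + 14*k) = 17/20 - Q + 14*k)
Y(b(-4), I(5))**2 = (17/20 - 1*(-4) + 14*(-1/2 - 1/4*5))**2 = (17/20 + 4 + 14*(-1/2 - 5/4))**2 = (17/20 + 4 + 14*(-7/4))**2 = (17/20 + 4 - 49/2)**2 = (-393/20)**2 = 154449/400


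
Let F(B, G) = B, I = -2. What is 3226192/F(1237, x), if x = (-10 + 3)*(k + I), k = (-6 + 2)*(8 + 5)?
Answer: 3226192/1237 ≈ 2608.1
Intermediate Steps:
k = -52 (k = -4*13 = -52)
x = 378 (x = (-10 + 3)*(-52 - 2) = -7*(-54) = 378)
3226192/F(1237, x) = 3226192/1237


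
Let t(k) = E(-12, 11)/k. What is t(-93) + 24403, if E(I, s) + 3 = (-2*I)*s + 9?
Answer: 756403/31 ≈ 24400.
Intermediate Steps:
E(I, s) = 6 - 2*I*s (E(I, s) = -3 + ((-2*I)*s + 9) = -3 + (-2*I*s + 9) = -3 + (9 - 2*I*s) = 6 - 2*I*s)
t(k) = 270/k (t(k) = (6 - 2*(-12)*11)/k = (6 + 264)/k = 270/k)
t(-93) + 24403 = 270/(-93) + 24403 = 270*(-1/93) + 24403 = -90/31 + 24403 = 756403/31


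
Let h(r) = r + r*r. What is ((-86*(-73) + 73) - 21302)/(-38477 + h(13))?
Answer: 14951/38295 ≈ 0.39042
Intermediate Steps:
h(r) = r + r²
((-86*(-73) + 73) - 21302)/(-38477 + h(13)) = ((-86*(-73) + 73) - 21302)/(-38477 + 13*(1 + 13)) = ((6278 + 73) - 21302)/(-38477 + 13*14) = (6351 - 21302)/(-38477 + 182) = -14951/(-38295) = -14951*(-1/38295) = 14951/38295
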